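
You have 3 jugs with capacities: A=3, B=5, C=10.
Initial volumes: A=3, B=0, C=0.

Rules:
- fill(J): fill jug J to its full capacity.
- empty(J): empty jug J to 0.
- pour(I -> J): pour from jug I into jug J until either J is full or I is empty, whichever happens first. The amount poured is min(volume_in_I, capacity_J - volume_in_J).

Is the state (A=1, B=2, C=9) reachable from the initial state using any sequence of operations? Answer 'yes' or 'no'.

BFS explored all 192 reachable states.
Reachable set includes: (0,0,0), (0,0,1), (0,0,2), (0,0,3), (0,0,4), (0,0,5), (0,0,6), (0,0,7), (0,0,8), (0,0,9), (0,0,10), (0,1,0) ...
Target (A=1, B=2, C=9) not in reachable set → no.

Answer: no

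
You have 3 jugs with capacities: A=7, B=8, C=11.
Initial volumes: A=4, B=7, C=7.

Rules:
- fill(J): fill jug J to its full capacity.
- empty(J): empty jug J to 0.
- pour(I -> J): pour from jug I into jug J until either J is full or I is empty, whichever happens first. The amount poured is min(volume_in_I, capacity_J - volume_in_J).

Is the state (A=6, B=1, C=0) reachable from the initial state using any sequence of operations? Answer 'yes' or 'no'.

Answer: yes

Derivation:
BFS from (A=4, B=7, C=7):
  1. pour(C -> A) -> (A=7 B=7 C=4)
  2. pour(A -> B) -> (A=6 B=8 C=4)
  3. pour(B -> C) -> (A=6 B=1 C=11)
  4. empty(C) -> (A=6 B=1 C=0)
Target reached → yes.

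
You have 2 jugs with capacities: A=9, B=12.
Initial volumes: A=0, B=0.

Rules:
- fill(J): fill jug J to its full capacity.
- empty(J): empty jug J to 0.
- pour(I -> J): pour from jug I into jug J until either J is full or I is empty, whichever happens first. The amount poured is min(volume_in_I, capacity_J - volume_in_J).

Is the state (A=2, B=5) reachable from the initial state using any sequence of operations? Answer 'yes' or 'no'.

BFS explored all 14 reachable states.
Reachable set includes: (0,0), (0,3), (0,6), (0,9), (0,12), (3,0), (3,12), (6,0), (6,12), (9,0), (9,3), (9,6) ...
Target (A=2, B=5) not in reachable set → no.

Answer: no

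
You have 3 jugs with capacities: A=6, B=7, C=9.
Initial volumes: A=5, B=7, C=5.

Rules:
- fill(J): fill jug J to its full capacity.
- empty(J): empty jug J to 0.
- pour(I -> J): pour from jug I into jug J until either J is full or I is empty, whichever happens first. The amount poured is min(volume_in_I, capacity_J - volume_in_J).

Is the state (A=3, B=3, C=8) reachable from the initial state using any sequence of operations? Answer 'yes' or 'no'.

BFS explored all 320 reachable states.
Reachable set includes: (0,0,0), (0,0,1), (0,0,2), (0,0,3), (0,0,4), (0,0,5), (0,0,6), (0,0,7), (0,0,8), (0,0,9), (0,1,0), (0,1,1) ...
Target (A=3, B=3, C=8) not in reachable set → no.

Answer: no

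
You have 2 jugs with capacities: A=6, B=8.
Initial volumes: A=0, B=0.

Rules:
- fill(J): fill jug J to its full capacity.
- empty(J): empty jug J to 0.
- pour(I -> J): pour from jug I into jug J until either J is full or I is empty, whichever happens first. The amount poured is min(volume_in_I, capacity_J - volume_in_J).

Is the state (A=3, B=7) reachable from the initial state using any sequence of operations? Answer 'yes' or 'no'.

Answer: no

Derivation:
BFS explored all 14 reachable states.
Reachable set includes: (0,0), (0,2), (0,4), (0,6), (0,8), (2,0), (2,8), (4,0), (4,8), (6,0), (6,2), (6,4) ...
Target (A=3, B=7) not in reachable set → no.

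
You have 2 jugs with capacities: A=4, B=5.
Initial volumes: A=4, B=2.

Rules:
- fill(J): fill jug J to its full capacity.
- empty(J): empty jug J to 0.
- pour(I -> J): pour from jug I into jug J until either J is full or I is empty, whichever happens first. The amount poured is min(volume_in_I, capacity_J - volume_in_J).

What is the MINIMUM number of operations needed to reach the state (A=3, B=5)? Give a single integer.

Answer: 4

Derivation:
BFS from (A=4, B=2). One shortest path:
  1. empty(B) -> (A=4 B=0)
  2. pour(A -> B) -> (A=0 B=4)
  3. fill(A) -> (A=4 B=4)
  4. pour(A -> B) -> (A=3 B=5)
Reached target in 4 moves.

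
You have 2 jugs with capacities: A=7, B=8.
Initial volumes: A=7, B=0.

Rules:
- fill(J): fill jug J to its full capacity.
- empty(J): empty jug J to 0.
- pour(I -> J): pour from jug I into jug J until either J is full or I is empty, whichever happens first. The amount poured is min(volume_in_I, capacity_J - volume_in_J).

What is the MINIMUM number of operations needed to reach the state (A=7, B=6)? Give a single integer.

BFS from (A=7, B=0). One shortest path:
  1. pour(A -> B) -> (A=0 B=7)
  2. fill(A) -> (A=7 B=7)
  3. pour(A -> B) -> (A=6 B=8)
  4. empty(B) -> (A=6 B=0)
  5. pour(A -> B) -> (A=0 B=6)
  6. fill(A) -> (A=7 B=6)
Reached target in 6 moves.

Answer: 6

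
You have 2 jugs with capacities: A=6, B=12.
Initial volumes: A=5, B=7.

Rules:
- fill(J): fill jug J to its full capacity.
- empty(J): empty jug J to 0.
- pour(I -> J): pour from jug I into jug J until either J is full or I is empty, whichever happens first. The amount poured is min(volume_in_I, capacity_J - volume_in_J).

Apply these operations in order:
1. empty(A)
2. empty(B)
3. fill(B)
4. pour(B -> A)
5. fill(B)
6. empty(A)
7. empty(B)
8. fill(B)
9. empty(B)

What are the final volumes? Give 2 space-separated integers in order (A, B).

Step 1: empty(A) -> (A=0 B=7)
Step 2: empty(B) -> (A=0 B=0)
Step 3: fill(B) -> (A=0 B=12)
Step 4: pour(B -> A) -> (A=6 B=6)
Step 5: fill(B) -> (A=6 B=12)
Step 6: empty(A) -> (A=0 B=12)
Step 7: empty(B) -> (A=0 B=0)
Step 8: fill(B) -> (A=0 B=12)
Step 9: empty(B) -> (A=0 B=0)

Answer: 0 0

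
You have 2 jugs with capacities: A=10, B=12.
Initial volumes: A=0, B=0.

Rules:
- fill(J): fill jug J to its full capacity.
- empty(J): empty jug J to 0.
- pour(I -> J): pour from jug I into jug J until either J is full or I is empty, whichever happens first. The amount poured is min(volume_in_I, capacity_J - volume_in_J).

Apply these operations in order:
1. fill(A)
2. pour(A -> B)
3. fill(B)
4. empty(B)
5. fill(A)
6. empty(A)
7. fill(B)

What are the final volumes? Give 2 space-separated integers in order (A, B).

Step 1: fill(A) -> (A=10 B=0)
Step 2: pour(A -> B) -> (A=0 B=10)
Step 3: fill(B) -> (A=0 B=12)
Step 4: empty(B) -> (A=0 B=0)
Step 5: fill(A) -> (A=10 B=0)
Step 6: empty(A) -> (A=0 B=0)
Step 7: fill(B) -> (A=0 B=12)

Answer: 0 12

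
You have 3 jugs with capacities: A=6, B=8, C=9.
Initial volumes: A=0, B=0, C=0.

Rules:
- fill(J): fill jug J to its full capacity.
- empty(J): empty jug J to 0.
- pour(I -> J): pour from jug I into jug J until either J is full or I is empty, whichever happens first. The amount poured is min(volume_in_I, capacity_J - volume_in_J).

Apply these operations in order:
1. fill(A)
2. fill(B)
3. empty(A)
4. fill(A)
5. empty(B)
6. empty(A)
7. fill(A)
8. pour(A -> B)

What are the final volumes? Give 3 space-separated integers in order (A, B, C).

Answer: 0 6 0

Derivation:
Step 1: fill(A) -> (A=6 B=0 C=0)
Step 2: fill(B) -> (A=6 B=8 C=0)
Step 3: empty(A) -> (A=0 B=8 C=0)
Step 4: fill(A) -> (A=6 B=8 C=0)
Step 5: empty(B) -> (A=6 B=0 C=0)
Step 6: empty(A) -> (A=0 B=0 C=0)
Step 7: fill(A) -> (A=6 B=0 C=0)
Step 8: pour(A -> B) -> (A=0 B=6 C=0)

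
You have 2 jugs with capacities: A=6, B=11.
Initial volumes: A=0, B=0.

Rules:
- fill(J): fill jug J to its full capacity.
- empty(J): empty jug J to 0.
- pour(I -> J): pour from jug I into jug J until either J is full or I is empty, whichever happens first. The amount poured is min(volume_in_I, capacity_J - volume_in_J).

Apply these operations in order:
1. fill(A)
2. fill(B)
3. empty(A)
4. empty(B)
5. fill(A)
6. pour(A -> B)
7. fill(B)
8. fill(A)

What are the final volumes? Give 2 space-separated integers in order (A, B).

Step 1: fill(A) -> (A=6 B=0)
Step 2: fill(B) -> (A=6 B=11)
Step 3: empty(A) -> (A=0 B=11)
Step 4: empty(B) -> (A=0 B=0)
Step 5: fill(A) -> (A=6 B=0)
Step 6: pour(A -> B) -> (A=0 B=6)
Step 7: fill(B) -> (A=0 B=11)
Step 8: fill(A) -> (A=6 B=11)

Answer: 6 11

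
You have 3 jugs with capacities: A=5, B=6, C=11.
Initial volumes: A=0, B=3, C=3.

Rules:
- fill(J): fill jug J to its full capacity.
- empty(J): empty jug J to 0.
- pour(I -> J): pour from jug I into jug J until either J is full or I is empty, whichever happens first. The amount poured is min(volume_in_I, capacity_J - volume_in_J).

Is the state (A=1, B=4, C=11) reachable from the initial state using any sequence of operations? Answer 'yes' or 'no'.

Answer: yes

Derivation:
BFS from (A=0, B=3, C=3):
  1. fill(A) -> (A=5 B=3 C=3)
  2. pour(A -> B) -> (A=2 B=6 C=3)
  3. pour(B -> C) -> (A=2 B=0 C=9)
  4. pour(A -> B) -> (A=0 B=2 C=9)
  5. fill(A) -> (A=5 B=2 C=9)
  6. pour(A -> B) -> (A=1 B=6 C=9)
  7. pour(B -> C) -> (A=1 B=4 C=11)
Target reached → yes.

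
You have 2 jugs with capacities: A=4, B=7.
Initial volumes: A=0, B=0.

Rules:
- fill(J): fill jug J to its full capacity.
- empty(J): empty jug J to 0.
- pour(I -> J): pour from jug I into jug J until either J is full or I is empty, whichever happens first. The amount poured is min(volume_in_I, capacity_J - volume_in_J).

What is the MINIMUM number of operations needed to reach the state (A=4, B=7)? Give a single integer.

BFS from (A=0, B=0). One shortest path:
  1. fill(A) -> (A=4 B=0)
  2. fill(B) -> (A=4 B=7)
Reached target in 2 moves.

Answer: 2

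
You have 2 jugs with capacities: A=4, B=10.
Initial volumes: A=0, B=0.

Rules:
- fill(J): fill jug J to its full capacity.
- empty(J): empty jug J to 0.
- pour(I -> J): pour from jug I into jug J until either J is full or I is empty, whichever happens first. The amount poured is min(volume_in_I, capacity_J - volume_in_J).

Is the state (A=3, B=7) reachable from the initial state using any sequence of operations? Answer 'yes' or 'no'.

BFS explored all 14 reachable states.
Reachable set includes: (0,0), (0,2), (0,4), (0,6), (0,8), (0,10), (2,0), (2,10), (4,0), (4,2), (4,4), (4,6) ...
Target (A=3, B=7) not in reachable set → no.

Answer: no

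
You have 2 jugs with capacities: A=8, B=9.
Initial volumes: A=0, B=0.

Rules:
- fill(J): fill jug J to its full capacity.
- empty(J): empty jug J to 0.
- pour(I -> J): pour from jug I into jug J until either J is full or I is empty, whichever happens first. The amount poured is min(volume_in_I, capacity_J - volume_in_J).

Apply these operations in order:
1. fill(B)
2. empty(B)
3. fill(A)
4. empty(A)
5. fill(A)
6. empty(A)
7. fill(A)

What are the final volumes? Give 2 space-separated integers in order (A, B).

Step 1: fill(B) -> (A=0 B=9)
Step 2: empty(B) -> (A=0 B=0)
Step 3: fill(A) -> (A=8 B=0)
Step 4: empty(A) -> (A=0 B=0)
Step 5: fill(A) -> (A=8 B=0)
Step 6: empty(A) -> (A=0 B=0)
Step 7: fill(A) -> (A=8 B=0)

Answer: 8 0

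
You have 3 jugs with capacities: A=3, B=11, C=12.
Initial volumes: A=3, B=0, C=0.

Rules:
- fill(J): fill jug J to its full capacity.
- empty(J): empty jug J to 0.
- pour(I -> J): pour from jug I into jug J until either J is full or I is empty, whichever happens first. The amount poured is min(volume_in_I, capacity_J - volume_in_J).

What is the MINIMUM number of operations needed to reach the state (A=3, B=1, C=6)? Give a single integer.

BFS from (A=3, B=0, C=0). One shortest path:
  1. fill(C) -> (A=3 B=0 C=12)
  2. pour(C -> B) -> (A=3 B=11 C=1)
  3. empty(B) -> (A=3 B=0 C=1)
  4. pour(C -> B) -> (A=3 B=1 C=0)
  5. pour(A -> C) -> (A=0 B=1 C=3)
  6. fill(A) -> (A=3 B=1 C=3)
  7. pour(A -> C) -> (A=0 B=1 C=6)
  8. fill(A) -> (A=3 B=1 C=6)
Reached target in 8 moves.

Answer: 8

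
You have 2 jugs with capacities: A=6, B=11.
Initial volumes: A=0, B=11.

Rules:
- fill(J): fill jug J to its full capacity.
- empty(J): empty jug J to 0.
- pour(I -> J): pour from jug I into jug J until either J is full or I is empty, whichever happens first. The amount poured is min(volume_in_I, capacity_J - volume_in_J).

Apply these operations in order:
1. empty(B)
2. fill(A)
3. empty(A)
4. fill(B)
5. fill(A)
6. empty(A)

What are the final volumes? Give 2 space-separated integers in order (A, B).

Answer: 0 11

Derivation:
Step 1: empty(B) -> (A=0 B=0)
Step 2: fill(A) -> (A=6 B=0)
Step 3: empty(A) -> (A=0 B=0)
Step 4: fill(B) -> (A=0 B=11)
Step 5: fill(A) -> (A=6 B=11)
Step 6: empty(A) -> (A=0 B=11)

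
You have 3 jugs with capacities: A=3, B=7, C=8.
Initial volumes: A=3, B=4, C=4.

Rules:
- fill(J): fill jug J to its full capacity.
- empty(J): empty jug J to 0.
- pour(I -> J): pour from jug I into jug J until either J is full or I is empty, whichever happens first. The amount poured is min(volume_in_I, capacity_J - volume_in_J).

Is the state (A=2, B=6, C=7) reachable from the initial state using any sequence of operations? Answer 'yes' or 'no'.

BFS explored all 204 reachable states.
Reachable set includes: (0,0,0), (0,0,1), (0,0,2), (0,0,3), (0,0,4), (0,0,5), (0,0,6), (0,0,7), (0,0,8), (0,1,0), (0,1,1), (0,1,2) ...
Target (A=2, B=6, C=7) not in reachable set → no.

Answer: no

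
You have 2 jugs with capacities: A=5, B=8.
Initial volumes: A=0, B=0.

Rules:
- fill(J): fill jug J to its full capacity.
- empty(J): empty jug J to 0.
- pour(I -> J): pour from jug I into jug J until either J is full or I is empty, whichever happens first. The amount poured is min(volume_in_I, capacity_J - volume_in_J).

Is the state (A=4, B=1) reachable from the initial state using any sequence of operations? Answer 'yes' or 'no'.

Answer: no

Derivation:
BFS explored all 26 reachable states.
Reachable set includes: (0,0), (0,1), (0,2), (0,3), (0,4), (0,5), (0,6), (0,7), (0,8), (1,0), (1,8), (2,0) ...
Target (A=4, B=1) not in reachable set → no.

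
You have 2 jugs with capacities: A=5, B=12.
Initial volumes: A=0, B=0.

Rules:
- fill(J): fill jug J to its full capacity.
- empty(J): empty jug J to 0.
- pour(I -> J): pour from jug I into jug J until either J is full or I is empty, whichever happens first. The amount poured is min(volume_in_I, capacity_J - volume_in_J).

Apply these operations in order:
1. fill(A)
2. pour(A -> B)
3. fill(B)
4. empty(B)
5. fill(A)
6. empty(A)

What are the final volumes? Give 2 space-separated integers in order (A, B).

Answer: 0 0

Derivation:
Step 1: fill(A) -> (A=5 B=0)
Step 2: pour(A -> B) -> (A=0 B=5)
Step 3: fill(B) -> (A=0 B=12)
Step 4: empty(B) -> (A=0 B=0)
Step 5: fill(A) -> (A=5 B=0)
Step 6: empty(A) -> (A=0 B=0)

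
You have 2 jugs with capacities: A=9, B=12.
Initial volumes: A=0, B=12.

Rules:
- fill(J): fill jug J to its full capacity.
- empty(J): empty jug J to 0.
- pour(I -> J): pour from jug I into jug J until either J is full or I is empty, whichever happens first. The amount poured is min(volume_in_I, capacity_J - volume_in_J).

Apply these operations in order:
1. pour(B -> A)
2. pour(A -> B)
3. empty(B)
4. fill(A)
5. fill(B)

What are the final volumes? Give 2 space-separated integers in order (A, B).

Step 1: pour(B -> A) -> (A=9 B=3)
Step 2: pour(A -> B) -> (A=0 B=12)
Step 3: empty(B) -> (A=0 B=0)
Step 4: fill(A) -> (A=9 B=0)
Step 5: fill(B) -> (A=9 B=12)

Answer: 9 12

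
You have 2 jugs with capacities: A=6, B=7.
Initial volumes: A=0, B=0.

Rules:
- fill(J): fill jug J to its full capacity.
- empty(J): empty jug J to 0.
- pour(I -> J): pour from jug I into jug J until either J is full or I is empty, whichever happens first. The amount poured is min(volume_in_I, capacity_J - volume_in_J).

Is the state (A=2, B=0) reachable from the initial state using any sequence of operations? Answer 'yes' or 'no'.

BFS from (A=0, B=0):
  1. fill(B) -> (A=0 B=7)
  2. pour(B -> A) -> (A=6 B=1)
  3. empty(A) -> (A=0 B=1)
  4. pour(B -> A) -> (A=1 B=0)
  5. fill(B) -> (A=1 B=7)
  6. pour(B -> A) -> (A=6 B=2)
  7. empty(A) -> (A=0 B=2)
  8. pour(B -> A) -> (A=2 B=0)
Target reached → yes.

Answer: yes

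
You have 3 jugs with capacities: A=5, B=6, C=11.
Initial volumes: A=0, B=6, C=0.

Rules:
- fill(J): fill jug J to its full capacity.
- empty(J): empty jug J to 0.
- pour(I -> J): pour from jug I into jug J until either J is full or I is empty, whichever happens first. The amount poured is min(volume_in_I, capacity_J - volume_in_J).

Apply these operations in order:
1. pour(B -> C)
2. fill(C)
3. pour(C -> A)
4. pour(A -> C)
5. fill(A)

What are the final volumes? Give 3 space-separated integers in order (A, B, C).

Answer: 5 0 11

Derivation:
Step 1: pour(B -> C) -> (A=0 B=0 C=6)
Step 2: fill(C) -> (A=0 B=0 C=11)
Step 3: pour(C -> A) -> (A=5 B=0 C=6)
Step 4: pour(A -> C) -> (A=0 B=0 C=11)
Step 5: fill(A) -> (A=5 B=0 C=11)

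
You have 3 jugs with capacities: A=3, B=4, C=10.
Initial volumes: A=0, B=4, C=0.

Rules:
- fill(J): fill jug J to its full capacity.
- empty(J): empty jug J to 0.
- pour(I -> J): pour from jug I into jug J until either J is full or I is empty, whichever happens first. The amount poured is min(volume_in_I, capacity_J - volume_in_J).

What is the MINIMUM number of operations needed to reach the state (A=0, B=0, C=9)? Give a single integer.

Answer: 6

Derivation:
BFS from (A=0, B=4, C=0). One shortest path:
  1. fill(A) -> (A=3 B=4 C=0)
  2. empty(B) -> (A=3 B=0 C=0)
  3. fill(C) -> (A=3 B=0 C=10)
  4. pour(A -> B) -> (A=0 B=3 C=10)
  5. pour(C -> B) -> (A=0 B=4 C=9)
  6. empty(B) -> (A=0 B=0 C=9)
Reached target in 6 moves.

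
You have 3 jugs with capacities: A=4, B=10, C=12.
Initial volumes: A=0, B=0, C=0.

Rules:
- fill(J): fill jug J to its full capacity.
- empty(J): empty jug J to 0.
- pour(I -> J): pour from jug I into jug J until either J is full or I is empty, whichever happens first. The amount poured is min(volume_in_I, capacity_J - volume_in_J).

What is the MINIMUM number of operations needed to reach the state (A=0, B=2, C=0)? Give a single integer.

BFS from (A=0, B=0, C=0). One shortest path:
  1. fill(C) -> (A=0 B=0 C=12)
  2. pour(C -> B) -> (A=0 B=10 C=2)
  3. empty(B) -> (A=0 B=0 C=2)
  4. pour(C -> B) -> (A=0 B=2 C=0)
Reached target in 4 moves.

Answer: 4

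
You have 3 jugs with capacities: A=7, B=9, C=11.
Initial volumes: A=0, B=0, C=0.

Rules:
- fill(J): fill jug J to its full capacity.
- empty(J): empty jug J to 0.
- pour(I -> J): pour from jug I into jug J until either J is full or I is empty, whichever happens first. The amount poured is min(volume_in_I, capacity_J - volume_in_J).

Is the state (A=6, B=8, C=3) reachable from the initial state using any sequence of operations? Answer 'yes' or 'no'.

Answer: no

Derivation:
BFS explored all 480 reachable states.
Reachable set includes: (0,0,0), (0,0,1), (0,0,2), (0,0,3), (0,0,4), (0,0,5), (0,0,6), (0,0,7), (0,0,8), (0,0,9), (0,0,10), (0,0,11) ...
Target (A=6, B=8, C=3) not in reachable set → no.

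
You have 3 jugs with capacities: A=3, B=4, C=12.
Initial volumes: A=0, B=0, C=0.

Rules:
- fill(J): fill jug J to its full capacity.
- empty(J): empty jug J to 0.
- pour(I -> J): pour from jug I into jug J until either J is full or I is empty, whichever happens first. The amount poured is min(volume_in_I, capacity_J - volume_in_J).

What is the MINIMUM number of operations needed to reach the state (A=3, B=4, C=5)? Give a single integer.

Answer: 3

Derivation:
BFS from (A=0, B=0, C=0). One shortest path:
  1. fill(C) -> (A=0 B=0 C=12)
  2. pour(C -> A) -> (A=3 B=0 C=9)
  3. pour(C -> B) -> (A=3 B=4 C=5)
Reached target in 3 moves.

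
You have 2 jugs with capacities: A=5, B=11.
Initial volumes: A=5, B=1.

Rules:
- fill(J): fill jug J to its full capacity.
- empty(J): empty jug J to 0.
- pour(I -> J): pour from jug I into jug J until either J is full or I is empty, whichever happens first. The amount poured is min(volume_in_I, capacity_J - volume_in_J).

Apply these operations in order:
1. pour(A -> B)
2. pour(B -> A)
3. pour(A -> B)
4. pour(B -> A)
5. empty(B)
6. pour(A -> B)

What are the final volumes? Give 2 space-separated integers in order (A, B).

Answer: 0 5

Derivation:
Step 1: pour(A -> B) -> (A=0 B=6)
Step 2: pour(B -> A) -> (A=5 B=1)
Step 3: pour(A -> B) -> (A=0 B=6)
Step 4: pour(B -> A) -> (A=5 B=1)
Step 5: empty(B) -> (A=5 B=0)
Step 6: pour(A -> B) -> (A=0 B=5)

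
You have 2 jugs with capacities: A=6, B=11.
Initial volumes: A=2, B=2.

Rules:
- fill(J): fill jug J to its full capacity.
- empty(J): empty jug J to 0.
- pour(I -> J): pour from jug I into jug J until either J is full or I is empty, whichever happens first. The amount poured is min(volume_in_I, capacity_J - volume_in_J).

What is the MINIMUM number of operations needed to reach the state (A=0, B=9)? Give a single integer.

Answer: 4

Derivation:
BFS from (A=2, B=2). One shortest path:
  1. pour(B -> A) -> (A=4 B=0)
  2. fill(B) -> (A=4 B=11)
  3. pour(B -> A) -> (A=6 B=9)
  4. empty(A) -> (A=0 B=9)
Reached target in 4 moves.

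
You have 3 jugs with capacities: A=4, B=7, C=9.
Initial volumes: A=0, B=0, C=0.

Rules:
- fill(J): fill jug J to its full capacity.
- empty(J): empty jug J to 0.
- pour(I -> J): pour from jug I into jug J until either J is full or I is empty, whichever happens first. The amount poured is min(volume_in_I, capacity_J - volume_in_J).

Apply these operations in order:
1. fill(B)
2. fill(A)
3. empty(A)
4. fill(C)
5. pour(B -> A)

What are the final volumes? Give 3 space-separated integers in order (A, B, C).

Answer: 4 3 9

Derivation:
Step 1: fill(B) -> (A=0 B=7 C=0)
Step 2: fill(A) -> (A=4 B=7 C=0)
Step 3: empty(A) -> (A=0 B=7 C=0)
Step 4: fill(C) -> (A=0 B=7 C=9)
Step 5: pour(B -> A) -> (A=4 B=3 C=9)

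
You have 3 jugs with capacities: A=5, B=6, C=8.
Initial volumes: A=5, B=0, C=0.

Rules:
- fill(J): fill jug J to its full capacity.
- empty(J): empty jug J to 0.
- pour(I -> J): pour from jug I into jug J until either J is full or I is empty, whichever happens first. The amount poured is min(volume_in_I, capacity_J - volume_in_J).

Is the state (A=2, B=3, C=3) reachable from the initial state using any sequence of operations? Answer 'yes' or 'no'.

Answer: no

Derivation:
BFS explored all 238 reachable states.
Reachable set includes: (0,0,0), (0,0,1), (0,0,2), (0,0,3), (0,0,4), (0,0,5), (0,0,6), (0,0,7), (0,0,8), (0,1,0), (0,1,1), (0,1,2) ...
Target (A=2, B=3, C=3) not in reachable set → no.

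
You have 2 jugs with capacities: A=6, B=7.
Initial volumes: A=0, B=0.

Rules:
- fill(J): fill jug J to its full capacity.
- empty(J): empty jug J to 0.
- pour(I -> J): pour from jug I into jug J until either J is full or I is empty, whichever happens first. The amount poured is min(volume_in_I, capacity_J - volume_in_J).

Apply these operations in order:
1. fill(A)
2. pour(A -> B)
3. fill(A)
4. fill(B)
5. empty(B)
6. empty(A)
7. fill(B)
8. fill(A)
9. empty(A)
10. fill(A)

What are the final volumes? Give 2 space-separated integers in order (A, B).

Answer: 6 7

Derivation:
Step 1: fill(A) -> (A=6 B=0)
Step 2: pour(A -> B) -> (A=0 B=6)
Step 3: fill(A) -> (A=6 B=6)
Step 4: fill(B) -> (A=6 B=7)
Step 5: empty(B) -> (A=6 B=0)
Step 6: empty(A) -> (A=0 B=0)
Step 7: fill(B) -> (A=0 B=7)
Step 8: fill(A) -> (A=6 B=7)
Step 9: empty(A) -> (A=0 B=7)
Step 10: fill(A) -> (A=6 B=7)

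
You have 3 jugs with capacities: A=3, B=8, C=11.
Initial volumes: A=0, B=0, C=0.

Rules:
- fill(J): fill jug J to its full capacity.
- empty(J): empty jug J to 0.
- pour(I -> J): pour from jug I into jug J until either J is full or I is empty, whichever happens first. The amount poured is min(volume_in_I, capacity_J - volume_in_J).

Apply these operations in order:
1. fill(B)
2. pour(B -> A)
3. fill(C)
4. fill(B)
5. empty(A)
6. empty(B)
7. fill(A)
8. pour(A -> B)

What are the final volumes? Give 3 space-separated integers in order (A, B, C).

Step 1: fill(B) -> (A=0 B=8 C=0)
Step 2: pour(B -> A) -> (A=3 B=5 C=0)
Step 3: fill(C) -> (A=3 B=5 C=11)
Step 4: fill(B) -> (A=3 B=8 C=11)
Step 5: empty(A) -> (A=0 B=8 C=11)
Step 6: empty(B) -> (A=0 B=0 C=11)
Step 7: fill(A) -> (A=3 B=0 C=11)
Step 8: pour(A -> B) -> (A=0 B=3 C=11)

Answer: 0 3 11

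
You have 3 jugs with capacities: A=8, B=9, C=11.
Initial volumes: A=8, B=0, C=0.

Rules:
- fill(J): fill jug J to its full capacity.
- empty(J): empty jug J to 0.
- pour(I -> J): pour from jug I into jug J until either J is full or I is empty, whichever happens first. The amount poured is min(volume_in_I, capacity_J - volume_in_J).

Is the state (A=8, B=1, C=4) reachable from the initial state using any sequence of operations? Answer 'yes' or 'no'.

BFS from (A=8, B=0, C=0):
  1. empty(A) -> (A=0 B=0 C=0)
  2. fill(C) -> (A=0 B=0 C=11)
  3. pour(C -> B) -> (A=0 B=9 C=2)
  4. empty(B) -> (A=0 B=0 C=2)
  5. pour(C -> B) -> (A=0 B=2 C=0)
  6. fill(C) -> (A=0 B=2 C=11)
  7. pour(C -> B) -> (A=0 B=9 C=4)
  8. pour(B -> A) -> (A=8 B=1 C=4)
Target reached → yes.

Answer: yes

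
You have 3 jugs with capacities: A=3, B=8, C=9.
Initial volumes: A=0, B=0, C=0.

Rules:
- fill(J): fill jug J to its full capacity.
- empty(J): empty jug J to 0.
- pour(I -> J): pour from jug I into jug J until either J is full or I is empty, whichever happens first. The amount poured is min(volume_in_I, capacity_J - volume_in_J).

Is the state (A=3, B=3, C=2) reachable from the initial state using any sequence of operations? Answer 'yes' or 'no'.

Answer: yes

Derivation:
BFS from (A=0, B=0, C=0):
  1. fill(B) -> (A=0 B=8 C=0)
  2. pour(B -> A) -> (A=3 B=5 C=0)
  3. pour(B -> C) -> (A=3 B=0 C=5)
  4. pour(A -> B) -> (A=0 B=3 C=5)
  5. pour(C -> A) -> (A=3 B=3 C=2)
Target reached → yes.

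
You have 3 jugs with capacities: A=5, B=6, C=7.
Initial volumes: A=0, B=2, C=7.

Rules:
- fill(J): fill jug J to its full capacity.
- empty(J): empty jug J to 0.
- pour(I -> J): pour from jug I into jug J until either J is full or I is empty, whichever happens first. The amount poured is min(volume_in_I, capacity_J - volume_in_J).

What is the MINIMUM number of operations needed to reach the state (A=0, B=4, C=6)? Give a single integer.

Answer: 6

Derivation:
BFS from (A=0, B=2, C=7). One shortest path:
  1. pour(C -> B) -> (A=0 B=6 C=3)
  2. pour(C -> A) -> (A=3 B=6 C=0)
  3. pour(B -> C) -> (A=3 B=0 C=6)
  4. fill(B) -> (A=3 B=6 C=6)
  5. pour(B -> A) -> (A=5 B=4 C=6)
  6. empty(A) -> (A=0 B=4 C=6)
Reached target in 6 moves.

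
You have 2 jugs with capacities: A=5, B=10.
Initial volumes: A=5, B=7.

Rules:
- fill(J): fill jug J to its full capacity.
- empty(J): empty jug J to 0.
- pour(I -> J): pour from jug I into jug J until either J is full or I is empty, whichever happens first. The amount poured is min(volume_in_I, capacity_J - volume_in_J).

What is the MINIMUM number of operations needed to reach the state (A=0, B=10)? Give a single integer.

BFS from (A=5, B=7). One shortest path:
  1. empty(A) -> (A=0 B=7)
  2. fill(B) -> (A=0 B=10)
Reached target in 2 moves.

Answer: 2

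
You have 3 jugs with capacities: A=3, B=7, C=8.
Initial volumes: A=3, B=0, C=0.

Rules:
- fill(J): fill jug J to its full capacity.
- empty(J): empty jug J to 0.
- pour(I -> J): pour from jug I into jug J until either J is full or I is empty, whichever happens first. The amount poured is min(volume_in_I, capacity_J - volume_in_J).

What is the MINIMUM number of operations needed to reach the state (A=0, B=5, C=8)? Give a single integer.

Answer: 5

Derivation:
BFS from (A=3, B=0, C=0). One shortest path:
  1. fill(B) -> (A=3 B=7 C=0)
  2. pour(A -> C) -> (A=0 B=7 C=3)
  3. fill(A) -> (A=3 B=7 C=3)
  4. pour(A -> C) -> (A=0 B=7 C=6)
  5. pour(B -> C) -> (A=0 B=5 C=8)
Reached target in 5 moves.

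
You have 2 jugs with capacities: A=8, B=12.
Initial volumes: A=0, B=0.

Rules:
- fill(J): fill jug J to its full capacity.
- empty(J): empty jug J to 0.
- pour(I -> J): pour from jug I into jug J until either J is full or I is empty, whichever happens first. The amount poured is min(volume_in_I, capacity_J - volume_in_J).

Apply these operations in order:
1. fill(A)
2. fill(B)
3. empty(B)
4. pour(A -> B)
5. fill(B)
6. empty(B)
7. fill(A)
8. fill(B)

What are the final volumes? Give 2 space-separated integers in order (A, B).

Step 1: fill(A) -> (A=8 B=0)
Step 2: fill(B) -> (A=8 B=12)
Step 3: empty(B) -> (A=8 B=0)
Step 4: pour(A -> B) -> (A=0 B=8)
Step 5: fill(B) -> (A=0 B=12)
Step 6: empty(B) -> (A=0 B=0)
Step 7: fill(A) -> (A=8 B=0)
Step 8: fill(B) -> (A=8 B=12)

Answer: 8 12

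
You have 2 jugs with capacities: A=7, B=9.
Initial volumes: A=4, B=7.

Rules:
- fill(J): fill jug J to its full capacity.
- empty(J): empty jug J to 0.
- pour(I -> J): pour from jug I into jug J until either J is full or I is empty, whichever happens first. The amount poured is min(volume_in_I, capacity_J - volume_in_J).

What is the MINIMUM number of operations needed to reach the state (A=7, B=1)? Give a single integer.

BFS from (A=4, B=7). One shortest path:
  1. fill(B) -> (A=4 B=9)
  2. pour(B -> A) -> (A=7 B=6)
  3. empty(A) -> (A=0 B=6)
  4. pour(B -> A) -> (A=6 B=0)
  5. fill(B) -> (A=6 B=9)
  6. pour(B -> A) -> (A=7 B=8)
  7. empty(A) -> (A=0 B=8)
  8. pour(B -> A) -> (A=7 B=1)
Reached target in 8 moves.

Answer: 8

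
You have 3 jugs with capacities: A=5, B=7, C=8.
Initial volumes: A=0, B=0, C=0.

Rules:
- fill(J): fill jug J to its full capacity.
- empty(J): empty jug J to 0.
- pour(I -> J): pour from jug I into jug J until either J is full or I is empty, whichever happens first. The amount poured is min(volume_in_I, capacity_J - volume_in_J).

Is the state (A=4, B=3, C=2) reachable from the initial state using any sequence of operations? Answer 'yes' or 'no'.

BFS explored all 264 reachable states.
Reachable set includes: (0,0,0), (0,0,1), (0,0,2), (0,0,3), (0,0,4), (0,0,5), (0,0,6), (0,0,7), (0,0,8), (0,1,0), (0,1,1), (0,1,2) ...
Target (A=4, B=3, C=2) not in reachable set → no.

Answer: no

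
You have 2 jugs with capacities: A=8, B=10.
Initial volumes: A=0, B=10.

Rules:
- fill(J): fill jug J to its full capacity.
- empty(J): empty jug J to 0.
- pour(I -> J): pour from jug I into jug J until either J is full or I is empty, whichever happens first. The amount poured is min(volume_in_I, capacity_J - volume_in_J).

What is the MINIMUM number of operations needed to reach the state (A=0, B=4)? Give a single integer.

BFS from (A=0, B=10). One shortest path:
  1. pour(B -> A) -> (A=8 B=2)
  2. empty(A) -> (A=0 B=2)
  3. pour(B -> A) -> (A=2 B=0)
  4. fill(B) -> (A=2 B=10)
  5. pour(B -> A) -> (A=8 B=4)
  6. empty(A) -> (A=0 B=4)
Reached target in 6 moves.

Answer: 6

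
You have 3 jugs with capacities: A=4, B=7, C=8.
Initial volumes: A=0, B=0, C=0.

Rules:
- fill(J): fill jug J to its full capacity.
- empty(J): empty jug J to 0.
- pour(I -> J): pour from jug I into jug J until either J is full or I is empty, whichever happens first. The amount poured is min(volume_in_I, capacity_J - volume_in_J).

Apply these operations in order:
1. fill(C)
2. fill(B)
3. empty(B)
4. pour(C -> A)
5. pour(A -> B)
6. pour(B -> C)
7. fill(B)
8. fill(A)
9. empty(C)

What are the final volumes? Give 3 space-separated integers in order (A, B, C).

Step 1: fill(C) -> (A=0 B=0 C=8)
Step 2: fill(B) -> (A=0 B=7 C=8)
Step 3: empty(B) -> (A=0 B=0 C=8)
Step 4: pour(C -> A) -> (A=4 B=0 C=4)
Step 5: pour(A -> B) -> (A=0 B=4 C=4)
Step 6: pour(B -> C) -> (A=0 B=0 C=8)
Step 7: fill(B) -> (A=0 B=7 C=8)
Step 8: fill(A) -> (A=4 B=7 C=8)
Step 9: empty(C) -> (A=4 B=7 C=0)

Answer: 4 7 0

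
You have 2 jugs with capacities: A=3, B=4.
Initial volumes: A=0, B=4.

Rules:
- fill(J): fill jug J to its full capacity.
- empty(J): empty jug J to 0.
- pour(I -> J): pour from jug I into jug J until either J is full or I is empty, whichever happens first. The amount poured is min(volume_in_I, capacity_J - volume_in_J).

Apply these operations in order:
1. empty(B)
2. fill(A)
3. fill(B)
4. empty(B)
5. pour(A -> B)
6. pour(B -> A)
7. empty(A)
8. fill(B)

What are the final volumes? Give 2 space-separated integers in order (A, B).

Answer: 0 4

Derivation:
Step 1: empty(B) -> (A=0 B=0)
Step 2: fill(A) -> (A=3 B=0)
Step 3: fill(B) -> (A=3 B=4)
Step 4: empty(B) -> (A=3 B=0)
Step 5: pour(A -> B) -> (A=0 B=3)
Step 6: pour(B -> A) -> (A=3 B=0)
Step 7: empty(A) -> (A=0 B=0)
Step 8: fill(B) -> (A=0 B=4)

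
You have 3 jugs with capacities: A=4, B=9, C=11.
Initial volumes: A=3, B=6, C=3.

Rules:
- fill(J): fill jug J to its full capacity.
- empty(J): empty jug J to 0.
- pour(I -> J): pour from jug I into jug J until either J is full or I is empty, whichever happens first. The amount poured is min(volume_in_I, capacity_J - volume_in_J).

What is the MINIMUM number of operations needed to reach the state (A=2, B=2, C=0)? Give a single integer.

Answer: 5

Derivation:
BFS from (A=3, B=6, C=3). One shortest path:
  1. pour(C -> A) -> (A=4 B=6 C=2)
  2. empty(A) -> (A=0 B=6 C=2)
  3. pour(B -> A) -> (A=4 B=2 C=2)
  4. empty(A) -> (A=0 B=2 C=2)
  5. pour(C -> A) -> (A=2 B=2 C=0)
Reached target in 5 moves.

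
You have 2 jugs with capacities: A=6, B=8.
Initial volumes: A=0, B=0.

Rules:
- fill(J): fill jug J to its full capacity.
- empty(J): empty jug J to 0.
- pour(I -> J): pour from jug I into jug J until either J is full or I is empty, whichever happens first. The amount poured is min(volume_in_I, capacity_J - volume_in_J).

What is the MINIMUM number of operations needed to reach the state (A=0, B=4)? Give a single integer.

BFS from (A=0, B=0). One shortest path:
  1. fill(A) -> (A=6 B=0)
  2. pour(A -> B) -> (A=0 B=6)
  3. fill(A) -> (A=6 B=6)
  4. pour(A -> B) -> (A=4 B=8)
  5. empty(B) -> (A=4 B=0)
  6. pour(A -> B) -> (A=0 B=4)
Reached target in 6 moves.

Answer: 6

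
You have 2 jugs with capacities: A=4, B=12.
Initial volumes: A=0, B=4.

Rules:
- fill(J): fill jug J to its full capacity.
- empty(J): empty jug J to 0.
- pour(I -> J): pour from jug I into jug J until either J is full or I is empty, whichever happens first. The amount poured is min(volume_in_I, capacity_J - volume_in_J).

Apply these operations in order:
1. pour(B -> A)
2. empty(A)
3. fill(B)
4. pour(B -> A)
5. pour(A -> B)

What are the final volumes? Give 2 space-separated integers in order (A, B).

Answer: 0 12

Derivation:
Step 1: pour(B -> A) -> (A=4 B=0)
Step 2: empty(A) -> (A=0 B=0)
Step 3: fill(B) -> (A=0 B=12)
Step 4: pour(B -> A) -> (A=4 B=8)
Step 5: pour(A -> B) -> (A=0 B=12)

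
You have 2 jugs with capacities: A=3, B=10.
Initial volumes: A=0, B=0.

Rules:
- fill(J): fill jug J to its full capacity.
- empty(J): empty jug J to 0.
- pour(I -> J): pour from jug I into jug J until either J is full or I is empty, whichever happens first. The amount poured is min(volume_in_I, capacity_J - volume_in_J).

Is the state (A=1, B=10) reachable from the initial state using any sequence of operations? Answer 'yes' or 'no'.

Answer: yes

Derivation:
BFS from (A=0, B=0):
  1. fill(B) -> (A=0 B=10)
  2. pour(B -> A) -> (A=3 B=7)
  3. empty(A) -> (A=0 B=7)
  4. pour(B -> A) -> (A=3 B=4)
  5. empty(A) -> (A=0 B=4)
  6. pour(B -> A) -> (A=3 B=1)
  7. empty(A) -> (A=0 B=1)
  8. pour(B -> A) -> (A=1 B=0)
  9. fill(B) -> (A=1 B=10)
Target reached → yes.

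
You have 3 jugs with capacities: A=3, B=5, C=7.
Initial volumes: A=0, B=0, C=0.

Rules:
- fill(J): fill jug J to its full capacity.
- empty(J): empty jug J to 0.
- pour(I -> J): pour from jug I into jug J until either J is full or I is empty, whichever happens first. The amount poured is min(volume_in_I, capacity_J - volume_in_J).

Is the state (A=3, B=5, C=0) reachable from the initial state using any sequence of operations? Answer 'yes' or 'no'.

Answer: yes

Derivation:
BFS from (A=0, B=0, C=0):
  1. fill(A) -> (A=3 B=0 C=0)
  2. fill(B) -> (A=3 B=5 C=0)
Target reached → yes.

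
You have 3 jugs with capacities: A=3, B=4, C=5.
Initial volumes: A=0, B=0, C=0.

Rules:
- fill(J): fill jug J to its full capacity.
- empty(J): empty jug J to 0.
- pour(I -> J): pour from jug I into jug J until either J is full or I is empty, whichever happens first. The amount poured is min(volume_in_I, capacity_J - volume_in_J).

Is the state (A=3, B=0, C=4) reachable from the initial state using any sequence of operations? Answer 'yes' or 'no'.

BFS from (A=0, B=0, C=0):
  1. fill(A) -> (A=3 B=0 C=0)
  2. fill(B) -> (A=3 B=4 C=0)
  3. pour(B -> C) -> (A=3 B=0 C=4)
Target reached → yes.

Answer: yes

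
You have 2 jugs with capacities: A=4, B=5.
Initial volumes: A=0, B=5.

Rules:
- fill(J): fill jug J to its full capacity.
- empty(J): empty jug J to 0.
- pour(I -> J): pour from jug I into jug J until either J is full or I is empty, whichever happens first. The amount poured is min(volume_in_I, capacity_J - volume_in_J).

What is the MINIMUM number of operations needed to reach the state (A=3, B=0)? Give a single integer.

BFS from (A=0, B=5). One shortest path:
  1. fill(A) -> (A=4 B=5)
  2. empty(B) -> (A=4 B=0)
  3. pour(A -> B) -> (A=0 B=4)
  4. fill(A) -> (A=4 B=4)
  5. pour(A -> B) -> (A=3 B=5)
  6. empty(B) -> (A=3 B=0)
Reached target in 6 moves.

Answer: 6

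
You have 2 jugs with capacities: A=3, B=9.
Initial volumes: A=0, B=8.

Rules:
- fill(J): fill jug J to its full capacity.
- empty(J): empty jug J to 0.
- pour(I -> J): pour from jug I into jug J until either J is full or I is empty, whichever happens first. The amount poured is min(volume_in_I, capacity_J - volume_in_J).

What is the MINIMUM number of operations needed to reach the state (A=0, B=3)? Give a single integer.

Answer: 3

Derivation:
BFS from (A=0, B=8). One shortest path:
  1. fill(A) -> (A=3 B=8)
  2. empty(B) -> (A=3 B=0)
  3. pour(A -> B) -> (A=0 B=3)
Reached target in 3 moves.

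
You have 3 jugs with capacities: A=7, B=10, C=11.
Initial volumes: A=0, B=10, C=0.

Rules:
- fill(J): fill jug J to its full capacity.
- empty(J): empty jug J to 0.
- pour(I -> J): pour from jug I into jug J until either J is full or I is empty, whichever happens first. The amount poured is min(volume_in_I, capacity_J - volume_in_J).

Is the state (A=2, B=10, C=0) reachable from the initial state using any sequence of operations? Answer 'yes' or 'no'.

Answer: yes

Derivation:
BFS from (A=0, B=10, C=0):
  1. empty(B) -> (A=0 B=0 C=0)
  2. fill(C) -> (A=0 B=0 C=11)
  3. pour(C -> B) -> (A=0 B=10 C=1)
  4. empty(B) -> (A=0 B=0 C=1)
  5. pour(C -> A) -> (A=1 B=0 C=0)
  6. fill(C) -> (A=1 B=0 C=11)
  7. pour(C -> B) -> (A=1 B=10 C=1)
  8. pour(C -> A) -> (A=2 B=10 C=0)
Target reached → yes.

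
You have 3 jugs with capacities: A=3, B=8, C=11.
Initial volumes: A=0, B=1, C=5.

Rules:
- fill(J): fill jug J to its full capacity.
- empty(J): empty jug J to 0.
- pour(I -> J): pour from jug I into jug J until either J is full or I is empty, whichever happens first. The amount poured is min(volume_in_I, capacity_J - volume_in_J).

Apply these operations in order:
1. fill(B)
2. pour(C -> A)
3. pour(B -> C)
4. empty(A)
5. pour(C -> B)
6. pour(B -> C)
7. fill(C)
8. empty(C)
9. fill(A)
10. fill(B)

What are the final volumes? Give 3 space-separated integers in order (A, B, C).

Answer: 3 8 0

Derivation:
Step 1: fill(B) -> (A=0 B=8 C=5)
Step 2: pour(C -> A) -> (A=3 B=8 C=2)
Step 3: pour(B -> C) -> (A=3 B=0 C=10)
Step 4: empty(A) -> (A=0 B=0 C=10)
Step 5: pour(C -> B) -> (A=0 B=8 C=2)
Step 6: pour(B -> C) -> (A=0 B=0 C=10)
Step 7: fill(C) -> (A=0 B=0 C=11)
Step 8: empty(C) -> (A=0 B=0 C=0)
Step 9: fill(A) -> (A=3 B=0 C=0)
Step 10: fill(B) -> (A=3 B=8 C=0)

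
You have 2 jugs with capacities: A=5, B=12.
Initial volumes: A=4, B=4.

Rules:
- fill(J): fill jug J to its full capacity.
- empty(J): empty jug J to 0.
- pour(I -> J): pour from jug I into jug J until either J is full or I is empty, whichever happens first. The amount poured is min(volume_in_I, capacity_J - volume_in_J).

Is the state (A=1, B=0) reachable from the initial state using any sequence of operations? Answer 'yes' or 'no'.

BFS from (A=4, B=4):
  1. pour(A -> B) -> (A=0 B=8)
  2. fill(A) -> (A=5 B=8)
  3. pour(A -> B) -> (A=1 B=12)
  4. empty(B) -> (A=1 B=0)
Target reached → yes.

Answer: yes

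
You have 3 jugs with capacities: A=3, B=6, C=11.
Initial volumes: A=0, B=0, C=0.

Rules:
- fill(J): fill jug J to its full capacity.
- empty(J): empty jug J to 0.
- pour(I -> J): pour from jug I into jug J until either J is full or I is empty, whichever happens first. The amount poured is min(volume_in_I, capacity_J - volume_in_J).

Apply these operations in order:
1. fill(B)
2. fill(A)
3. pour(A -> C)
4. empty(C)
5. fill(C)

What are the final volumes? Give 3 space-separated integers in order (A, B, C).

Step 1: fill(B) -> (A=0 B=6 C=0)
Step 2: fill(A) -> (A=3 B=6 C=0)
Step 3: pour(A -> C) -> (A=0 B=6 C=3)
Step 4: empty(C) -> (A=0 B=6 C=0)
Step 5: fill(C) -> (A=0 B=6 C=11)

Answer: 0 6 11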